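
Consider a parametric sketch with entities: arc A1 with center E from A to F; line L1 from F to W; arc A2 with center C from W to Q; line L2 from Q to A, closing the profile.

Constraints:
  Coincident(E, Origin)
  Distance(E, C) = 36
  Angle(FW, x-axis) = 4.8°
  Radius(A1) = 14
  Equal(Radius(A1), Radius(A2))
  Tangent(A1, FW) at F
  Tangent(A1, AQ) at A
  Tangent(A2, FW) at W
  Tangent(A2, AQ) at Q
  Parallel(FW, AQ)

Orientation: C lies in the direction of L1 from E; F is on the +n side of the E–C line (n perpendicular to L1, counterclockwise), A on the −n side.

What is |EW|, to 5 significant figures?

38.626

The slot axis is L1's direction at 4.8°, so u = (cos 4.8°, sin 4.8°) = (0.99649, 0.083678) and n = (−sin 4.8°, cos 4.8°) = (-0.083678, 0.99649). E is at the origin and C lies 36.0 along u from E, so C = 36.0·u = (35.874, 3.0124). Tangency of A1 to both parallel lines with radius 14.0 puts F and A at E ± 14.0·n: F = (-1.1715, 13.951), A = (1.1715, -13.951). Equal radii place W and Q the same way about C: W = C + 14.0·n = (34.702, 16.963), Q = C − 14.0·n = (37.045, -10.938). Then |EW| = |W − E| = 38.626.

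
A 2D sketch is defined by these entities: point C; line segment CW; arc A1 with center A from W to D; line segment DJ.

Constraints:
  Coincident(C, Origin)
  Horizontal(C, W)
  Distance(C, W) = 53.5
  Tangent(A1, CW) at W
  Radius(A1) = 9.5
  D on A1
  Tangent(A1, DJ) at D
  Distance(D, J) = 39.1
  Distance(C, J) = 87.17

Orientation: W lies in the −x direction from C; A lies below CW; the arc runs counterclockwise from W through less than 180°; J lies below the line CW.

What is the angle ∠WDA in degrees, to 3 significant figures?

55.0°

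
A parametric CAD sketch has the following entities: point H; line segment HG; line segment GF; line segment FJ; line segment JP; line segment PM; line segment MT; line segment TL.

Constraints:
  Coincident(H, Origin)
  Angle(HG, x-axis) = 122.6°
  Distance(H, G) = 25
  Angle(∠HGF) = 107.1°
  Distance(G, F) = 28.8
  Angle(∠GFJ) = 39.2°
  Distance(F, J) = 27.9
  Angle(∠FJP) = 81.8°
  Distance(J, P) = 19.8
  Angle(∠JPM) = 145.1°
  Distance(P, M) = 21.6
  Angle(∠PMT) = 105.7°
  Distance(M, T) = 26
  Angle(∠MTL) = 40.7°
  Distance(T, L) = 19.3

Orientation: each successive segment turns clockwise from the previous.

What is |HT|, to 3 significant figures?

59.0

∠JPM = 145.1° gives PM at 136° from the x-axis; with |PM| = 21.6, M = (-30.4, 33.4). ∠PMT = 105.7° gives MT at 61.5° from the x-axis; with |MT| = 26.0, T = (-18.0, 56.2). Then |HT| = |T − H| = 59.0.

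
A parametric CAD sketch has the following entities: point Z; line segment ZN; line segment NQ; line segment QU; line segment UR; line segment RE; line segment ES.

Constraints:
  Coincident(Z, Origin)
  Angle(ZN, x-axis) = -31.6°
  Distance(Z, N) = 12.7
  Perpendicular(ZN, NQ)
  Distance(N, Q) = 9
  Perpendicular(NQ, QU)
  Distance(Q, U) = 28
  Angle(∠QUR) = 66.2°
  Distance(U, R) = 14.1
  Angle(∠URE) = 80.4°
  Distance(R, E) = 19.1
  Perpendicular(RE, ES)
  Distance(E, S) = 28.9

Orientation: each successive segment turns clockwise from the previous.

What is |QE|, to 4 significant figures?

6.797

∠QUR = 66.2° gives UR at 34.60° from the x-axis; with |UR| = 14.1, R = (-6.141, 8.358). ∠URE = 80.4° gives RE at -65.00° from the x-axis; with |RE| = 19.1, E = (1.931, -8.952). Then |QE| = |E − Q| = 6.797.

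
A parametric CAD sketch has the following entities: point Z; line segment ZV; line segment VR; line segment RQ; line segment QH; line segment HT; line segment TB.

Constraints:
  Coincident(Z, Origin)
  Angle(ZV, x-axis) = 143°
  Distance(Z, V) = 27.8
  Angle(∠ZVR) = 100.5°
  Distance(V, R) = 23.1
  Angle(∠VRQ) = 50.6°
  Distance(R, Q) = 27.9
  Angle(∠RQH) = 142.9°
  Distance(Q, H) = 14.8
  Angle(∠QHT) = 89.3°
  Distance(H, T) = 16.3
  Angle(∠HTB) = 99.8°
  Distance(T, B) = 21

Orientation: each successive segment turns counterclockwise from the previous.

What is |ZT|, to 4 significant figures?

19.72

Z is at the origin; ZV runs at 143.0° with length 27.8, so V = (-22.20, 16.73). ∠ZVR = 100.5° gives VR at -137.5° from the x-axis; with |VR| = 23.1, R = (-39.23, 1.124). ∠VRQ = 50.6° gives RQ at -8.100° from the x-axis; with |RQ| = 27.9, Q = (-11.61, -2.807). ∠RQH = 142.9° gives QH at 29.00° from the x-axis; with |QH| = 14.8, H = (1.333, 4.368). ∠QHT = 89.3° gives HT at 119.7° from the x-axis; with |HT| = 16.3, T = (-6.743, 18.53). Then |ZT| = |T − Z| = 19.72.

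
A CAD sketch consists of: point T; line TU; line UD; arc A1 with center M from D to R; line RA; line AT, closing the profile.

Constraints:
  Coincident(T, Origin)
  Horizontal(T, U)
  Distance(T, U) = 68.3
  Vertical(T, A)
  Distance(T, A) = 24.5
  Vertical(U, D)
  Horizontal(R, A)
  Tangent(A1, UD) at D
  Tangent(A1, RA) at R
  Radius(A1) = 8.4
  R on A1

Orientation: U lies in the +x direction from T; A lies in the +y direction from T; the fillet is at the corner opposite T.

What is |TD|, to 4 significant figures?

70.17

T is at the origin; TU is horizontal with |TU| = 68.3 and U on the +x side, so U = (68.30, 0.000). TA is vertical with |TA| = 24.5 and A on the +y side, so A = (0.000, 24.50). The virtual corner opposite T is at (68.30, 24.50). Since A1 is tangent to UD there, MD ⟂ UD and tangency of A1 to RA means the radius MR is perpendicular to RA, with radius 8.4, so the center M sits 8.4 in from both sides at M = (59.90, 16.10). That places the tangent points at D = (68.30, 16.10) on UD and R = (59.90, 24.50) on RA. Then |TD| = |D − T| = 70.17.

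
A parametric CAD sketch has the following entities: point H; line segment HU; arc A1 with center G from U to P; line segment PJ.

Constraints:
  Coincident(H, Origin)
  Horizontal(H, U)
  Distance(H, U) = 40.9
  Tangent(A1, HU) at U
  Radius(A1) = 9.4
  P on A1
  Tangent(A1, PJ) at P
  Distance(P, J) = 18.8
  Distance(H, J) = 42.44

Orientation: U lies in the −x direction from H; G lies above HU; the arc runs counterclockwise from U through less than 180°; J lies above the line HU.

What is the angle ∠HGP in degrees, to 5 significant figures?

13.400°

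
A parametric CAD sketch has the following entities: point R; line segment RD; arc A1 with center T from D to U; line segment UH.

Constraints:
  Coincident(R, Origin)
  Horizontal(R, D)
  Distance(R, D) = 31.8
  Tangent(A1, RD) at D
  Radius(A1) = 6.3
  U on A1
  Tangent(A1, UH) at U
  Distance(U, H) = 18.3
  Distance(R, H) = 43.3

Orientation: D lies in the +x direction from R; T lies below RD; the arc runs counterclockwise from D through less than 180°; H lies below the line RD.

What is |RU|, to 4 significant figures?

27.89

Checks: R.y = 0.00, D.y = 0.00 ✓; |TU| = 6.300 ✓; ∠(TU, UH) = 90.00° ✓; |UH| = 18.30 ✓; |RH| = 43.30 ✓.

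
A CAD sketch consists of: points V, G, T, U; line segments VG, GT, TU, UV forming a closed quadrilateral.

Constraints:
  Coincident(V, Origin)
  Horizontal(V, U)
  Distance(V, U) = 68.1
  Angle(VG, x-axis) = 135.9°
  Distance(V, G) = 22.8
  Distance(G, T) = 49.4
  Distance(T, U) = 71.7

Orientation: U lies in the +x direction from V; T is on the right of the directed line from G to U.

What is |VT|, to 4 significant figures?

29.79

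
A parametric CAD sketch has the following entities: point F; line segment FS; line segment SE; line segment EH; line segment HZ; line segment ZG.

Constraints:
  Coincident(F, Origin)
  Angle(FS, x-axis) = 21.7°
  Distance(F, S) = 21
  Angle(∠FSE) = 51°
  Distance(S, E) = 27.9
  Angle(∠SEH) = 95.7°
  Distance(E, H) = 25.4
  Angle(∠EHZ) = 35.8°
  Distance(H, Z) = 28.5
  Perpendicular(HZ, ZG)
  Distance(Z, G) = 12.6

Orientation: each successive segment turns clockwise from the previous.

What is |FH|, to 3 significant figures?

19.4

F is at the origin; FS runs at 21.7° with length 21.0, so S = (19.5, 7.76). ∠FSE = 51.0° gives SE at -107° from the x-axis; with |SE| = 27.9, E = (11.2, -18.9). ∠SEH = 95.7° gives EH at 168° from the x-axis; with |EH| = 25.4, H = (-13.7, -13.8). Then |FH| = |H − F| = 19.4.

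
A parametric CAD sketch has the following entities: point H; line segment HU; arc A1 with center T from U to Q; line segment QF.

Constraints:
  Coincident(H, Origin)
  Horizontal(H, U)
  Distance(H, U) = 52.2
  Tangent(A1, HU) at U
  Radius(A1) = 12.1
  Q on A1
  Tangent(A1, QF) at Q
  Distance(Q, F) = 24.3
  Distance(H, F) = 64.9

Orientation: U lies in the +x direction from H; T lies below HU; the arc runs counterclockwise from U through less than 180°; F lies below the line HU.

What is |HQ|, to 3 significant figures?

44.7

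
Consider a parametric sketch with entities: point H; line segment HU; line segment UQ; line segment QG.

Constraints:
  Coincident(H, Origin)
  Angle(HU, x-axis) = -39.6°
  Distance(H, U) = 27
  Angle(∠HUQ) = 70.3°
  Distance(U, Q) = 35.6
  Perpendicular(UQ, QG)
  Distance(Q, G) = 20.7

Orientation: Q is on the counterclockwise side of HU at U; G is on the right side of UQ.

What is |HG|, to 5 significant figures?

53.190

H is at the origin; HU runs at -39.6° with length 27.0, so U = 27.0·(cos -39.6°, sin -39.6°) = (20.804, -17.210). ∠HUQ = 70.3°, so UQ runs at -39.6° + (180° − 70.3°) = 70.100° from the x-axis; with |UQ| = 35.6, Q = U + 35.6·(cos 70.100°, sin 70.100°) = (32.921, 16.264). UQ ⟂ QG; with |QG| = 20.7 on the right of UQ, G = Q + 20.7·(0.94029, -0.34038) = (52.385, 9.2180). Then |HG| = |G − H| = 53.190.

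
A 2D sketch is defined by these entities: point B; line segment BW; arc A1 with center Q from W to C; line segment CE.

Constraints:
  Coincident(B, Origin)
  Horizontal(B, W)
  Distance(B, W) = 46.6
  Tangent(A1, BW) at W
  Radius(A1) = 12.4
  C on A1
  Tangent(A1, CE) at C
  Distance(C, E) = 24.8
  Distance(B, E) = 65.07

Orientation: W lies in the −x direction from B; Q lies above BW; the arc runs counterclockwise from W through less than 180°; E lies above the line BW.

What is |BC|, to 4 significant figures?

41.71

Checks: B = (0.00, 0.00) ✓; |QC| = 12.40 ✓; ∠(QC, CE) = 90.00° ✓; |CE| = 24.80 ✓; |BE| = 65.07 ✓.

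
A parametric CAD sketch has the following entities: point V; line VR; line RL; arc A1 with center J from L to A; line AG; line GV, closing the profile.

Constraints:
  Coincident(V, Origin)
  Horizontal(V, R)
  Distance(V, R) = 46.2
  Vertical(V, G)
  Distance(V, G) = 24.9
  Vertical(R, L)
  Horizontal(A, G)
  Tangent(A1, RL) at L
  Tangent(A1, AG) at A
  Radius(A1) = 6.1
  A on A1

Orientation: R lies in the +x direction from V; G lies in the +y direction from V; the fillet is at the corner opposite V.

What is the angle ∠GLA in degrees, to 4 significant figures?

37.48°

The virtual corner opposite V is at (46.20, 24.90). Tangency of A1 to RL means the radius JL is perpendicular to RL and since A1 is tangent to AG there, JA ⟂ AG, with radius 6.1, so the center J sits 6.1 in from both sides at J = (40.10, 18.80). That places the tangent points at L = (46.20, 18.80) on RL and A = (40.10, 24.90) on AG. Then cos ∠GLA = LG·LA / (|LG||LA|), giving 37.48°.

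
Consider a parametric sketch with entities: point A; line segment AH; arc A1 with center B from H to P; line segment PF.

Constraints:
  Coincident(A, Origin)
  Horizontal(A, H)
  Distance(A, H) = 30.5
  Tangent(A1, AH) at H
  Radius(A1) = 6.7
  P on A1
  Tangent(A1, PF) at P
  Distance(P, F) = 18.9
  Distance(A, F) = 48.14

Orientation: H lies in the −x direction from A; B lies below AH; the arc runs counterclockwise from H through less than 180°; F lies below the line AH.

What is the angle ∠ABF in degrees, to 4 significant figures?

138.7°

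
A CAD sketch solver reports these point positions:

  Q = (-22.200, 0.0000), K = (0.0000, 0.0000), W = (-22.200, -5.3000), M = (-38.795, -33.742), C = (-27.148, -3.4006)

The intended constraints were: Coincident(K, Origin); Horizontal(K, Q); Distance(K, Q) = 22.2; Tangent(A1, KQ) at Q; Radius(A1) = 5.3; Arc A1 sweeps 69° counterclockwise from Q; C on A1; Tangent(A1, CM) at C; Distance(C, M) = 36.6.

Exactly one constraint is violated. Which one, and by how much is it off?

Distance(C, M) = 36.6 — off by 4.10.

K = (0.00, 0.00) ✓; K.y = 0.00, Q.y = 0.00 ✓; |KQ| = 22.20 ✓; ∠(WQ, QK) = 90.00° ✓; |WQ| = 5.300 ✓; bearing(W→C) − bearing(W→Q) = 69.00° ✓; |WC| = 5.300 ✓; ∠(WC, CM) = 90.00° ✓; |CM| = 32.50 ✗.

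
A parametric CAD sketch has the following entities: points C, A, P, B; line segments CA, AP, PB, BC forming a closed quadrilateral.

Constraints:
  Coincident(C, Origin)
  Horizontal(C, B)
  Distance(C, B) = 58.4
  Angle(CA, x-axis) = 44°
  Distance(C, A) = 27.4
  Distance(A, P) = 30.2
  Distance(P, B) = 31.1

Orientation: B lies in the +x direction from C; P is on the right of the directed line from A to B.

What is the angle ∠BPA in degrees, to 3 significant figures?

89.4°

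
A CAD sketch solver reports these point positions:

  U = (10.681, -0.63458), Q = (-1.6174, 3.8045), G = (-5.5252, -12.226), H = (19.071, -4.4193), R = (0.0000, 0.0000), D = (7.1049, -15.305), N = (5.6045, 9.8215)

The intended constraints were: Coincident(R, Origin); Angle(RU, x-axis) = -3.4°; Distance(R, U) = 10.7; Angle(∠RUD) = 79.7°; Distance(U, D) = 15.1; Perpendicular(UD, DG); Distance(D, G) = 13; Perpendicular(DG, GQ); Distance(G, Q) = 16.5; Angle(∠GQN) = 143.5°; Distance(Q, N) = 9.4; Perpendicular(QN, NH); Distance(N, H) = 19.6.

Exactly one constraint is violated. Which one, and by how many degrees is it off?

Perpendicular(QN, NH) — off by 3.60°.

R = (0.00, 0.00) ✓; RU at -3.400° ✓; |RU| = 10.70 ✓; ∠RUD = 79.70° ✓; |UD| = 15.10 ✓; ∠(UD, DG) = 90.00° ✓; |DG| = 13.00 ✓; ∠(DG, GQ) = 90.00° ✓; |GQ| = 16.50 ✓; ∠GQN = 143.5° ✓; |QN| = 9.400 ✓; ∠(QN, NH) = 86.40° ✗; |NH| = 19.60 ✓.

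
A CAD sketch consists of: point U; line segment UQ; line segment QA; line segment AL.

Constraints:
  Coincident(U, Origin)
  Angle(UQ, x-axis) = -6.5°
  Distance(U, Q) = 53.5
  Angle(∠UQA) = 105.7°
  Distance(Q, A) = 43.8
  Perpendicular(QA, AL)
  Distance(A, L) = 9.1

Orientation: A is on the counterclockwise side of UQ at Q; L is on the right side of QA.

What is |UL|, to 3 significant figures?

84.1

U is at the origin; UQ runs at -6.5° with length 53.5, so Q = 53.5·(cos -6.5°, sin -6.5°) = (53.2, -6.06). ∠UQA = 105.7°, so QA runs at -6.5° + (180° − 105.7°) = 67.8° from the x-axis; with |QA| = 43.8, A = Q + 43.8·(cos 67.8°, sin 67.8°) = (69.7, 34.5). QA ⟂ AL; with |AL| = 9.1 on the right of QA, L = A + 9.1·(0.926, -0.378) = (78.1, 31.1). Then |UL| = |L − U| = 84.1.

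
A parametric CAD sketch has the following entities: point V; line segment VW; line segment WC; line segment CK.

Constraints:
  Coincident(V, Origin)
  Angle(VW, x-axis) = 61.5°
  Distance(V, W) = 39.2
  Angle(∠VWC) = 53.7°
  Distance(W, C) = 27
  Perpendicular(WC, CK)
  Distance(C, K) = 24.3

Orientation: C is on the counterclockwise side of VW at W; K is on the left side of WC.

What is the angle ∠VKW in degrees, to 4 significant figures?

104.5°

V is at the origin; VW runs at 61.5° with length 39.2, so W = 39.2·(cos 61.5°, sin 61.5°) = (18.70, 34.45). ∠VWC = 53.7°, so WC runs at 61.5° + (180° − 53.7°) = 187.8° from the x-axis; with |WC| = 27.0, C = W + 27.0·(cos 187.8°, sin 187.8°) = (-8.046, 30.79). WC ⟂ CK; with |CK| = 24.3 on the left of WC, K = C + 24.3·(0.1357, -0.9907) = (-4.748, 6.710). Then cos ∠VKW = KV·KW / (|KV||KW|), giving 104.5°.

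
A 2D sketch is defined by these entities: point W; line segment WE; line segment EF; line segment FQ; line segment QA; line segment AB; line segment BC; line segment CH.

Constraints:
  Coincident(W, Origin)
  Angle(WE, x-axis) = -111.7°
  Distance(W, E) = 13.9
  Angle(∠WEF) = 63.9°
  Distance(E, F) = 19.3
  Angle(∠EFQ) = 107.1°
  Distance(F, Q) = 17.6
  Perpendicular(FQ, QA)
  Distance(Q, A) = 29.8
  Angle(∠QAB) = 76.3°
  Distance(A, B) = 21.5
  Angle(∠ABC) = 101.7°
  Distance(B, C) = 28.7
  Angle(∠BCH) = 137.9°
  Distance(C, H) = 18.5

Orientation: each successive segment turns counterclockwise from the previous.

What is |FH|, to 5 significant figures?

20.249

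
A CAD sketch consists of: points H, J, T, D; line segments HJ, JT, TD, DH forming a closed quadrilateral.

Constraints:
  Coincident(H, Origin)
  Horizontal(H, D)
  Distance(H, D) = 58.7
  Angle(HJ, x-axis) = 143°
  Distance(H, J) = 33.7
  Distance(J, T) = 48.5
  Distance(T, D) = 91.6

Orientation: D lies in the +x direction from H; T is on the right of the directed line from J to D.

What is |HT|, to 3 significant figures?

40.1

H is at the origin; HD is horizontal with |HD| = 58.7 and D in +x, so D = (58.7, 0). HJ runs at 143.0° with |HJ| = 33.7, so J = (-26.9, 20.3). T is determined by |JT| = 48.5 and |TD| = 91.6 together: it lies at the intersection of circle(J, 48.5) and circle(D, 91.6). With |JD| = 88.0, the foot of the radical line on JD is 9.68 from J and the perpendicular offset is √(48.5² − 9.68²) = 47.5. Taking the right-of-JD solution: T = (-28.5, -28.2).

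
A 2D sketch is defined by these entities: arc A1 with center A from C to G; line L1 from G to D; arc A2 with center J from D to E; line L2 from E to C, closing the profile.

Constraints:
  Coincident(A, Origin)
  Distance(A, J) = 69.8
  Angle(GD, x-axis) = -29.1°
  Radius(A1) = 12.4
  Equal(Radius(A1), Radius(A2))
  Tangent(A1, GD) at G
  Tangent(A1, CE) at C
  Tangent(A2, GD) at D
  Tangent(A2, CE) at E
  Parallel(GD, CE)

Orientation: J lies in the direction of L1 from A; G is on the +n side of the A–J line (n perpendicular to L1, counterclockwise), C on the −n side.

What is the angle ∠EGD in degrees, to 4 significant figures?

19.56°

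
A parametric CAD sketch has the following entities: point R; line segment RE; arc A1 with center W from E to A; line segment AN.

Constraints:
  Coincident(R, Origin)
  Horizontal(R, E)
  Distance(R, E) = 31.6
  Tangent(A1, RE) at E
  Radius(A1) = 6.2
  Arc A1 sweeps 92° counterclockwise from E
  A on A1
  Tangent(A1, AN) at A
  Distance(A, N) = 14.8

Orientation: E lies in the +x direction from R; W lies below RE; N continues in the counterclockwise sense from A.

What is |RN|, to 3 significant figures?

33.5

R is at the origin; R and E share the same y with |RE| = 31.6 and E on the +x side, so E = (31.6, 0.00). Tangency of A1 to RE means the radius WE is perpendicular to RE, so W = E + (0, -6.2) = (31.6, -6.20). On A1, E sits at bearing 90° from W; a 92° counterclockwise sweep puts A at bearing 182°, so A = W + 6.2·(cos 182°, sin 182°) = (25.4, -6.42). Since A1 is tangent to AN there, WA ⟂ AN, so AN runs along (−sin 182°, cos 182°); with |AN| = 14.8, N = (25.9, -21.2). Then |RN| = |N − R| = 33.5.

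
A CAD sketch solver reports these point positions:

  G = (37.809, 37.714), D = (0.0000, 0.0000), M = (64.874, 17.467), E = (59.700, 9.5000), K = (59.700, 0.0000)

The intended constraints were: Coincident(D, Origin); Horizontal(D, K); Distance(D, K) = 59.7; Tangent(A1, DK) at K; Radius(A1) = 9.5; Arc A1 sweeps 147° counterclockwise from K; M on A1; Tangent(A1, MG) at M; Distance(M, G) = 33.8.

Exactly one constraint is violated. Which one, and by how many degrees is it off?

Tangent(A1, MG) at M — off by 3.80°.

D = (0.00, 0.00) ✓; D.y = 0.00, K.y = 0.00 ✓; |DK| = 59.70 ✓; ∠(EK, KD) = 90.00° ✓; |EK| = 9.500 ✓; bearing(E→M) − bearing(E→K) = 147.0° ✓; |EM| = 9.500 ✓; ∠(EM, MG) = 93.80° ✗; |MG| = 33.80 ✓.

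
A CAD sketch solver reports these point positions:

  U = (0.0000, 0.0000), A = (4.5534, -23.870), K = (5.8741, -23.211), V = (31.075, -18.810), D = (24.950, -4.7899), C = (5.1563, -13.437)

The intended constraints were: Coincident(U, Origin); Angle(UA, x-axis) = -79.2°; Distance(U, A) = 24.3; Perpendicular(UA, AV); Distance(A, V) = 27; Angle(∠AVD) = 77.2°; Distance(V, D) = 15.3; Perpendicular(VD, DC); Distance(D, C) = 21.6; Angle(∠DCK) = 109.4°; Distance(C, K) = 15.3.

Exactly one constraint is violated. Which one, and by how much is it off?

Distance(C, K) = 15.3 — off by 5.50.

U = (0.00, 0.00) ✓; UA at -79.20° ✓; |UA| = 24.30 ✓; ∠(UA, AV) = 90.00° ✓; |AV| = 27.00 ✓; ∠AVD = 77.20° ✓; |VD| = 15.30 ✓; ∠(VD, DC) = 90.00° ✓; |DC| = 21.60 ✓; ∠DCK = 109.4° ✓; |CK| = 9.800 ✗.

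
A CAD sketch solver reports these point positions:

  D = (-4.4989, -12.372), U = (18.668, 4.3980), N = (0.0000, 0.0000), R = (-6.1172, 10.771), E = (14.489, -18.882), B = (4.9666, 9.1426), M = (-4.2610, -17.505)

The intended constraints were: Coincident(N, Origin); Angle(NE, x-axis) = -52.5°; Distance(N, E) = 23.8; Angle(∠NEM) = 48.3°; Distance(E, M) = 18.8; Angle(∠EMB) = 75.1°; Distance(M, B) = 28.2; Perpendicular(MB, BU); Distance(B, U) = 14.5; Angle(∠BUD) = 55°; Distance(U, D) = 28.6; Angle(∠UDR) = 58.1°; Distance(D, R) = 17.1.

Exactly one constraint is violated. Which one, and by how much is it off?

Distance(D, R) = 17.1 — off by 6.10.

N = (0.00, 0.00) ✓; NE at -52.50° ✓; |NE| = 23.80 ✓; ∠NEM = 48.30° ✓; |EM| = 18.80 ✓; ∠EMB = 75.10° ✓; |MB| = 28.20 ✓; ∠(MB, BU) = 90.00° ✓; |BU| = 14.50 ✓; ∠BUD = 55.00° ✓; |UD| = 28.60 ✓; ∠UDR = 58.10° ✓; |DR| = 23.20 ✗.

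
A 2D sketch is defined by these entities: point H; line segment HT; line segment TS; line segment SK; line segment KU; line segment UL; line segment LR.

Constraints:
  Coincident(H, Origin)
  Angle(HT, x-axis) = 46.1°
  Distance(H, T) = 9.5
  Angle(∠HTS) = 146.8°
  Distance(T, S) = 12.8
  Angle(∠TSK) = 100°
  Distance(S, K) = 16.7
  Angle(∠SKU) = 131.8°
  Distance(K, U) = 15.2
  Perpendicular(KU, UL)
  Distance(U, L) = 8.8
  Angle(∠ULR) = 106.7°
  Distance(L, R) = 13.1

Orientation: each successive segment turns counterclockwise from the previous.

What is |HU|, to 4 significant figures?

27.22

H is at the origin; HT runs at 46.1° with length 9.5, so T = (6.587, 6.845). ∠HTS = 146.8° gives TS at 79.30° from the x-axis; with |TS| = 12.8, S = (8.964, 19.42). ∠TSK = 100.0° gives SK at 159.3° from the x-axis; with |SK| = 16.7, K = (-6.658, 25.33). ∠SKU = 131.8° gives KU at -152.5° from the x-axis; with |KU| = 15.2, U = (-20.14, 18.31). Then |HU| = |U − H| = 27.22.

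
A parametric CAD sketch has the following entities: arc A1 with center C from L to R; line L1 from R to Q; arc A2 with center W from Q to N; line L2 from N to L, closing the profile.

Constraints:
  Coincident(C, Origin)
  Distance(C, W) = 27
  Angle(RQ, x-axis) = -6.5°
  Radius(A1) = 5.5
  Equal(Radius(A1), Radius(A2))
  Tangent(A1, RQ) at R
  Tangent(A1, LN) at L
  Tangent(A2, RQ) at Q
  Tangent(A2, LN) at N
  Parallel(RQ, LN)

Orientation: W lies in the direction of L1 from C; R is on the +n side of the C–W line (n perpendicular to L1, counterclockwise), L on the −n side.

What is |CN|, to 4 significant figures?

27.55

The slot axis is L1's direction at -6.5°, so u = (cos -6.5°, sin -6.5°) = (0.9936, -0.1132) and n = (−sin -6.5°, cos -6.5°) = (0.1132, 0.9936). C is at the origin and W lies 27.0 along u from C, so W = 27.0·u = (26.83, -3.056). Tangency of A1 to both parallel lines with radius 5.5 puts R and L at C ± 5.5·n: R = (0.6226, 5.465), L = (-0.6226, -5.465). Equal radii place Q and N the same way about W: Q = W + 5.5·n = (27.45, 2.408), N = W − 5.5·n = (26.20, -8.521). Then |CN| = |N − C| = 27.55.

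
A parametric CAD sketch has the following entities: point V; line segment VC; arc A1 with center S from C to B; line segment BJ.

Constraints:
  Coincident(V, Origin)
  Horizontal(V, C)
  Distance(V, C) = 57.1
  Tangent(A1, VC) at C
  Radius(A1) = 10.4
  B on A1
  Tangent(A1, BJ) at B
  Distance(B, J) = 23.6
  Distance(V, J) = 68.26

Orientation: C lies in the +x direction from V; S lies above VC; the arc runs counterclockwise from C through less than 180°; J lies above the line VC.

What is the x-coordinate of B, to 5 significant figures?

66.740

V is at the origin; V and C share the same y with |VC| = 57.1 and C on the +x side, so C = (57.100, 0.0000). The tangent condition forces SC to be normal to VC, so S = C + (0, 10.4) = (57.100, 10.400). Since SB ⟂ BJ (tangency), |SJ| = √(10.4² + 23.6²) = 25.790 regardless of where B sits on A1. So J lies on both circle(V, 68.26) and circle(S, 25.790); the above-VC intersection is J = (57.884, 36.178). B is the foot of the tangent from J: B = (66.740, 14.303).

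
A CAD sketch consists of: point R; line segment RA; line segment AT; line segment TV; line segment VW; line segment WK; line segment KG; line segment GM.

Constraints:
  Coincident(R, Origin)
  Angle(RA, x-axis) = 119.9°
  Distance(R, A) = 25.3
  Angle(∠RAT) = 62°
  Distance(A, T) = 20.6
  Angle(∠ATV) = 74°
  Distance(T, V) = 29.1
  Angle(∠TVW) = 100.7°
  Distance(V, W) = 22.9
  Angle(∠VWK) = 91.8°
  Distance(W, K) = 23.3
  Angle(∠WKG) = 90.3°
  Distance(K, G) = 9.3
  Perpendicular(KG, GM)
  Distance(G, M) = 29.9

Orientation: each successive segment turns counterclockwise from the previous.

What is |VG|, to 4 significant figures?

27.64

R is at the origin; RA runs at 119.9° with length 25.3, so A = (-12.61, 21.93). ∠RAT = 62.0° gives AT at -122.1° from the x-axis; with |AT| = 20.6, T = (-23.56, 4.482). ∠ATV = 74.0° gives TV at -16.10° from the x-axis; with |TV| = 29.1, V = (4.400, -3.588). ∠TVW = 100.7° gives VW at 63.20° from the x-axis; with |VW| = 22.9, W = (14.73, 16.85). ∠VWK = 91.8° gives WK at 151.4° from the x-axis; with |WK| = 23.3, K = (-5.732, 28.01). ∠WKG = 90.3° gives KG at -118.9° from the x-axis; with |KG| = 9.3, G = (-10.23, 19.86). Then |VG| = |G − V| = 27.64.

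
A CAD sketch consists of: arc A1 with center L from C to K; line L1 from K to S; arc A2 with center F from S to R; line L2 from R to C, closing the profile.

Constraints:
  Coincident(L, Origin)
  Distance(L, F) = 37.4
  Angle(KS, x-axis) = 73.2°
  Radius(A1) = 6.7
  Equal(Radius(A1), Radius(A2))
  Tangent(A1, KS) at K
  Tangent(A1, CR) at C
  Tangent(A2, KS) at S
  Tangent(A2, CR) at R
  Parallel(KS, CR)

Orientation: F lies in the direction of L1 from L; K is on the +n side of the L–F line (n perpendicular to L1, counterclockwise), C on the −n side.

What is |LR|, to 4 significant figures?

38.00

Tangency of A1 to both parallel lines with radius 6.7 puts K and C at L ± 6.7·n: K = (-6.414, 1.937), C = (6.414, -1.937). Equal radii place S and R the same way about F: S = F + 6.7·n = (4.396, 37.74), R = F − 6.7·n = (17.22, 33.87). Then |LR| = |R − L| = 38.00.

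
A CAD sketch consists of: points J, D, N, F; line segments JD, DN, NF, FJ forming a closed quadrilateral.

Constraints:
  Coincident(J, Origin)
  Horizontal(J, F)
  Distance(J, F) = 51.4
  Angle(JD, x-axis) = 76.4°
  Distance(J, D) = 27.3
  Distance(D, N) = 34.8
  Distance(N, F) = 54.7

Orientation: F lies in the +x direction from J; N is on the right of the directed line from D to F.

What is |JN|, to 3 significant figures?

7.57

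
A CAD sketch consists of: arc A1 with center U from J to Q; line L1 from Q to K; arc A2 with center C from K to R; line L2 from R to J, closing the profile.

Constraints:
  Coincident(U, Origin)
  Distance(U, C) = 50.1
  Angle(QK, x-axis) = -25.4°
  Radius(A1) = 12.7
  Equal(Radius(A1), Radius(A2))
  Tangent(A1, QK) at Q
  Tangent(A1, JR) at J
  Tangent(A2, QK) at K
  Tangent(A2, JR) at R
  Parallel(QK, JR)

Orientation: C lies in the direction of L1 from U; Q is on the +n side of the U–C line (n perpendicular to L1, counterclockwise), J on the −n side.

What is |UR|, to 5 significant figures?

51.685

The slot axis is L1's direction at -25.4°, so u = (cos -25.4°, sin -25.4°) = (0.90334, -0.42894) and n = (−sin -25.4°, cos -25.4°) = (0.42894, 0.90334). U is at the origin and C lies 50.1 along u from U, so C = 50.1·u = (45.257, -21.490). Tangency of A1 to both parallel lines with radius 12.7 puts Q and J at U ± 12.7·n: Q = (5.4475, 11.472), J = (-5.4475, -11.472). Equal radii place K and R the same way about C: K = C + 12.7·n = (50.705, -10.017), R = C − 12.7·n = (39.810, -32.962). Then |UR| = |R − U| = 51.685.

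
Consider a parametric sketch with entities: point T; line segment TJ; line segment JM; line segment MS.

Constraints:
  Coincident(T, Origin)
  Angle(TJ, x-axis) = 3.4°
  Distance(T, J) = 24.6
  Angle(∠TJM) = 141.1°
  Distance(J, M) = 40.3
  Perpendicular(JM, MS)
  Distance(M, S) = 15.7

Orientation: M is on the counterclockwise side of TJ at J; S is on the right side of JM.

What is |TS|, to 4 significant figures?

67.11

T is at the origin; TJ runs at 3.4° with length 24.6, so J = 24.6·(cos 3.4°, sin 3.4°) = (24.56, 1.459). ∠TJM = 141.1°, so JM runs at 3.4° + (180° − 141.1°) = 42.30° from the x-axis; with |JM| = 40.3, M = J + 40.3·(cos 42.30°, sin 42.30°) = (54.36, 28.58). JM is perpendicular to MS; with |MS| = 15.7 on the right of JM, S = M + 15.7·(0.6730, -0.7396) = (64.93, 16.97). Then |TS| = |S − T| = 67.11.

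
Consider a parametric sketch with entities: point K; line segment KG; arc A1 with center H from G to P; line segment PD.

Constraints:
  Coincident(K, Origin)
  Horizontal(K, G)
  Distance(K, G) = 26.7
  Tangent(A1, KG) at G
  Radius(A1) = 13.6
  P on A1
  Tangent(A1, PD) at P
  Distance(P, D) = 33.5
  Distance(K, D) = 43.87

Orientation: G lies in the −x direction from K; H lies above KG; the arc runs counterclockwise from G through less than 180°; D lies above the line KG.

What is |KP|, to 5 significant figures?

17.155

Checks: |KG| = 26.70 ✓; |HP| = 13.60 ✓; ∠(HP, PD) = 90.00° ✓; |PD| = 33.50 ✓; |KD| = 43.87 ✓.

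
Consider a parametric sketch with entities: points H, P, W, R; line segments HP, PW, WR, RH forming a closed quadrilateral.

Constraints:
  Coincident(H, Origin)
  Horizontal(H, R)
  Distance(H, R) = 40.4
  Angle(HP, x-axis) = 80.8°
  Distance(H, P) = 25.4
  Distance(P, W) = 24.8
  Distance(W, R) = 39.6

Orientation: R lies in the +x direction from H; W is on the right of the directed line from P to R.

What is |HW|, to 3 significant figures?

0.940

Checks: |PW| = 24.80 ✓; |WR| = 39.60 ✓.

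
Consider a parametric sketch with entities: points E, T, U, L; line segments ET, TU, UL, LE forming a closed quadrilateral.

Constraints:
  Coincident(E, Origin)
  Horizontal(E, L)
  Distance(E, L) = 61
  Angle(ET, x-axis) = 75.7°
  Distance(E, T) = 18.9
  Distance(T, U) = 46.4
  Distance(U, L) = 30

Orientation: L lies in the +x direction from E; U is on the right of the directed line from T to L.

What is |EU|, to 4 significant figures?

39.21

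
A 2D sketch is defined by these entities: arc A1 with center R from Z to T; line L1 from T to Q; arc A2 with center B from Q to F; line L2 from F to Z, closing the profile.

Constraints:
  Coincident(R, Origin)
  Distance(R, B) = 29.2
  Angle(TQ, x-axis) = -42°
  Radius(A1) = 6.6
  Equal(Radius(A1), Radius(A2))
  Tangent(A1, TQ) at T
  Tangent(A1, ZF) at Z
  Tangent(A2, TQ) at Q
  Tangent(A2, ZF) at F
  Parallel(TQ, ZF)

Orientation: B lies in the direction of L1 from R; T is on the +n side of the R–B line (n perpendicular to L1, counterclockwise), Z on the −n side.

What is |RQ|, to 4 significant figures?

29.94

Tangency of A1 to both parallel lines with radius 6.6 puts T and Z at R ± 6.6·n: T = (4.416, 4.905), Z = (-4.416, -4.905). Equal radii place Q and F the same way about B: Q = B + 6.6·n = (26.12, -14.63), F = B − 6.6·n = (17.28, -24.44). Then |RQ| = |Q − R| = 29.94.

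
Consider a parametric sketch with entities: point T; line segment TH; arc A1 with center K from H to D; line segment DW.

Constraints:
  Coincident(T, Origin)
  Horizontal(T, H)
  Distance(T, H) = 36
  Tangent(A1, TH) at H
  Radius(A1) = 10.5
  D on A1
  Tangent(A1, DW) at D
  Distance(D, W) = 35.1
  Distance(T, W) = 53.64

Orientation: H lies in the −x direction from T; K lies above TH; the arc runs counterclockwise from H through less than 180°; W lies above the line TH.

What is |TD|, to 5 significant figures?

27.811

T is at the origin; T and H share the same y with |TH| = 36.0 and H on the −x side, so H = (-36.000, 0.0000). A1 meets TH tangentially, so KH is at right angles to TH, so K = H + (0, 10.5) = (-36.000, 10.500). Since KD ⟂ DW (tangency), |KW| = √(10.5² + 35.1²) = 36.637 regardless of where D sits on A1. So W lies on both circle(T, 53.64) and circle(K, 36.637); the above-TH intersection is W = (-27.401, 46.113). D is the foot of the tangent from W: D = (-25.515, 11.064).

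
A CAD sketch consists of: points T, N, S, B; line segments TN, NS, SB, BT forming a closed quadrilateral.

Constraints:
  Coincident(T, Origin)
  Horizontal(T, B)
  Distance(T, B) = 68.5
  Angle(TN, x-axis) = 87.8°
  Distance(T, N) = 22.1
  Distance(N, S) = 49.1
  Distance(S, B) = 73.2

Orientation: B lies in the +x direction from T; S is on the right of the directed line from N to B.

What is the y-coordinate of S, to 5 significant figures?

-27.015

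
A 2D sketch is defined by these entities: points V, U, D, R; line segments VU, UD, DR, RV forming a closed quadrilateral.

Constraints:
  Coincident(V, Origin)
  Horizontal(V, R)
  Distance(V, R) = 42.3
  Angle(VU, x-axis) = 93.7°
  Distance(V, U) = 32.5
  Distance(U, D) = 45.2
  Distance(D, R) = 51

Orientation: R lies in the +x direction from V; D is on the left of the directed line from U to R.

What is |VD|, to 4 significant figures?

64.22

V is at the origin; VR is horizontal with |VR| = 42.3 and R in +x, so R = (42.3, 0). VU runs at 93.7° with |VU| = 32.5, so U = (-2.097, 32.43). D is determined by |UD| = 45.2 and |DR| = 51.0 together: it lies at the intersection of circle(U, 45.2) and circle(R, 51.0). With |UR| = 54.98, the foot of the radical line on UR is 22.42 from U and the perpendicular offset is √(45.2² − 22.42²) = 39.25. Taking the left-of-UR solution: D = (39.16, 50.90).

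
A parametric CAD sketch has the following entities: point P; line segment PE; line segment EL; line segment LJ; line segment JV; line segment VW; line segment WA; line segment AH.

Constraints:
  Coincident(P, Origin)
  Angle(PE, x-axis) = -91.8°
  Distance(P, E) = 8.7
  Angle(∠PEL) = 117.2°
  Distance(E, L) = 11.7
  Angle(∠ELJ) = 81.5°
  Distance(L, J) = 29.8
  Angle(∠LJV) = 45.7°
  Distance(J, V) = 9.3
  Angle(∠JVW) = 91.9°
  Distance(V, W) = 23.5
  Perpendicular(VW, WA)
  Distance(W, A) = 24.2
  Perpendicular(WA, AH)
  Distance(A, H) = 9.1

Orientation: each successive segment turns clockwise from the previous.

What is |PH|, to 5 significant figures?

40.085

The perpendicularity gives WA at right angles to VW, so WA runs at 154.50°; with |WA| = 24.2, A = (-43.208, -0.27345). The perpendicularity gives AH at right angles to WA, so AH runs at 64.500°; with |AH| = 9.1, H = (-39.290, 7.9401). Then |PH| = |H − P| = 40.085.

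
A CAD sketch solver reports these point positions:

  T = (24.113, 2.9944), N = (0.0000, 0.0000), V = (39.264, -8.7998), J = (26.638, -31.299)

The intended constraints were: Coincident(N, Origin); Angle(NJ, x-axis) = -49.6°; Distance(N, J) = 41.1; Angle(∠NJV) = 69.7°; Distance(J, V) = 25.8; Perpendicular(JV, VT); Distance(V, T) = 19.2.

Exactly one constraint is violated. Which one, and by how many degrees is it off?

Perpendicular(JV, VT) — off by 8.60°.

N = (0.00, 0.00) ✓; NJ at -49.60° ✓; |NJ| = 41.10 ✓; ∠NJV = 69.70° ✓; |JV| = 25.80 ✓; ∠(JV, VT) = 81.40° ✗; |VT| = 19.20 ✓.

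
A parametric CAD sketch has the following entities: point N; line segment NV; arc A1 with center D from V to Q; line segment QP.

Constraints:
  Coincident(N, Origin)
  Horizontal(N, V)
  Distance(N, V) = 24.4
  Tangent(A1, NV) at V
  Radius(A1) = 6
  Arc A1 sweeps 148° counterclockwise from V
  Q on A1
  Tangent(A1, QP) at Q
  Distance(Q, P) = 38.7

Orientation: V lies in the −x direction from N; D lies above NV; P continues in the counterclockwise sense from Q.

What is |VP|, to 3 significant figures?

43.3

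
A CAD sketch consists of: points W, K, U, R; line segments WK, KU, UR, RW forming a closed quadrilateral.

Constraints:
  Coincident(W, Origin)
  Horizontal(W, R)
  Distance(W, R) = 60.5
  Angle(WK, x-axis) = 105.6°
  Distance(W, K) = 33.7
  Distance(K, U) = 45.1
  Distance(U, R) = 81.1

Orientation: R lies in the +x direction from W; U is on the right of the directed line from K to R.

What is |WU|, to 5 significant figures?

22.822

Checks: |KU| = 45.10 ✓; |UR| = 81.10 ✓.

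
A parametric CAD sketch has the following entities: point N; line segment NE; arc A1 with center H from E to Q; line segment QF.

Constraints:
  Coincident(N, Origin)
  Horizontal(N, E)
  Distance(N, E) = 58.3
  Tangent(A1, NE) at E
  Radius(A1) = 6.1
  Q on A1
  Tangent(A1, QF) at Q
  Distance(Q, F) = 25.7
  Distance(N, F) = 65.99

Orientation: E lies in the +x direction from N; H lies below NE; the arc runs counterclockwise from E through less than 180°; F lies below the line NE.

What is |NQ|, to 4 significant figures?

52.83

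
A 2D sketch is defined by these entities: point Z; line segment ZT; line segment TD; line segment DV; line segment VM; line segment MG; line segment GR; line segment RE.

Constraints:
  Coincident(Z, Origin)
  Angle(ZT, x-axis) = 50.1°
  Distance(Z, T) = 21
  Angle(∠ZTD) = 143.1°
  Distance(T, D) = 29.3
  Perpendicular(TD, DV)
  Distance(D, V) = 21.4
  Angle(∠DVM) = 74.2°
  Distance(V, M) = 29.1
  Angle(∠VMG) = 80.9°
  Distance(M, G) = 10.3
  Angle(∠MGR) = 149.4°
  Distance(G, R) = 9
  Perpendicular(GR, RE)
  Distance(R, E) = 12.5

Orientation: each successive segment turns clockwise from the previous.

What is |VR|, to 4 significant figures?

27.64

Z is at the origin; ZT runs at 50.1° with length 21.0, so T = (13.47, 16.11). ∠ZTD = 143.1° gives TD at 13.20° from the x-axis; with |TD| = 29.3, D = (42.00, 22.80). TD ⟂ DV, so DV runs at -76.80°; with |DV| = 21.4, V = (46.88, 1.967). ∠DVM = 74.2° gives VM at 177.4° from the x-axis; with |VM| = 29.1, M = (17.81, 3.287). ∠VMG = 80.9° gives MG at 78.30° from the x-axis; with |MG| = 10.3, G = (19.90, 13.37). ∠MGR = 149.4° gives GR at 47.70° from the x-axis; with |GR| = 9.0, R = (25.96, 20.03). Then |VR| = |R − V| = 27.64.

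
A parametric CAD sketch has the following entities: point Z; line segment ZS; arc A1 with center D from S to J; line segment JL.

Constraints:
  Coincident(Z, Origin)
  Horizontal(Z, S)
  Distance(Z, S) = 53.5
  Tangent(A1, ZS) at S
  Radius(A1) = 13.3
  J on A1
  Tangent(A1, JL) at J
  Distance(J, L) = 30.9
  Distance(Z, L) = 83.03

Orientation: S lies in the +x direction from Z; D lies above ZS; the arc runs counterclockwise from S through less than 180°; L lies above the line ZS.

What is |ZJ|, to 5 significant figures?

67.500

Checks: |DJ| = 13.30 ✓; ∠(DJ, JL) = 90.00° ✓; |JL| = 30.90 ✓; |ZL| = 83.03 ✓.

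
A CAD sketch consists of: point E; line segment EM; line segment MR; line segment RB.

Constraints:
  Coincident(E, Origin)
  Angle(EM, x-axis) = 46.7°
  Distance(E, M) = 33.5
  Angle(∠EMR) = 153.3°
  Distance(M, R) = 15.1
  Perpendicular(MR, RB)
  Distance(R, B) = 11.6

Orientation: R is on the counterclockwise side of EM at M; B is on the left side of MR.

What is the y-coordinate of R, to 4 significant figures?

38.85

E is at the origin; EM runs at 46.7° with length 33.5, so M = 33.5·(cos 46.7°, sin 46.7°) = (22.97, 24.38). ∠EMR = 153.3°, so MR runs at 46.7° + (180° − 153.3°) = 73.40° from the x-axis; with |MR| = 15.1, R = M + 15.1·(cos 73.40°, sin 73.40°) = (27.29, 38.85). So R.y = 38.85.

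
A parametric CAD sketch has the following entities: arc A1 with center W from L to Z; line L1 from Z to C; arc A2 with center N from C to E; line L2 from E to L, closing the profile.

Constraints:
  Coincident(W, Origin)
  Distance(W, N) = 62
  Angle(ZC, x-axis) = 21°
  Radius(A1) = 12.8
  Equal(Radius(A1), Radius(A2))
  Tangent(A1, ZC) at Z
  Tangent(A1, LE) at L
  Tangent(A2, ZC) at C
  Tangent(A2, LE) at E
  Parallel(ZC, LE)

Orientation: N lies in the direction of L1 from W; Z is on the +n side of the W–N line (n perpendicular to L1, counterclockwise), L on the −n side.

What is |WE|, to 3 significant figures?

63.3

The slot axis is L1's direction at 21.0°, so u = (cos 21.0°, sin 21.0°) = (0.934, 0.358) and n = (−sin 21.0°, cos 21.0°) = (-0.358, 0.934). W is at the origin and N lies 62.0 along u from W, so N = 62.0·u = (57.9, 22.2). Tangency of A1 to both parallel lines with radius 12.8 puts Z and L at W ± 12.8·n: Z = (-4.59, 11.9), L = (4.59, -11.9). Equal radii place C and E the same way about N: C = N + 12.8·n = (53.3, 34.2), E = N − 12.8·n = (62.5, 10.3). Then |WE| = |E − W| = 63.3.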